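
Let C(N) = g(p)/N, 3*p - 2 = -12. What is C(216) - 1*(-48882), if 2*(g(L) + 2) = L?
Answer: 31675525/648 ≈ 48882.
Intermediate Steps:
p = -10/3 (p = ⅔ + (⅓)*(-12) = ⅔ - 4 = -10/3 ≈ -3.3333)
g(L) = -2 + L/2
C(N) = -11/(3*N) (C(N) = (-2 + (½)*(-10/3))/N = (-2 - 5/3)/N = -11/(3*N))
C(216) - 1*(-48882) = -11/3/216 - 1*(-48882) = -11/3*1/216 + 48882 = -11/648 + 48882 = 31675525/648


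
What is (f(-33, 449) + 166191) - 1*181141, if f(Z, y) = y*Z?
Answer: -29767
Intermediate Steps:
f(Z, y) = Z*y
(f(-33, 449) + 166191) - 1*181141 = (-33*449 + 166191) - 1*181141 = (-14817 + 166191) - 181141 = 151374 - 181141 = -29767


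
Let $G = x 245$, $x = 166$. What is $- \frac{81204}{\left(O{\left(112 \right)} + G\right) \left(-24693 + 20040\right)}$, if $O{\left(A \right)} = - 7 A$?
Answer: $\frac{13534}{30931593} \approx 0.00043755$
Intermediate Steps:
$G = 40670$ ($G = 166 \cdot 245 = 40670$)
$- \frac{81204}{\left(O{\left(112 \right)} + G\right) \left(-24693 + 20040\right)} = - \frac{81204}{\left(\left(-7\right) 112 + 40670\right) \left(-24693 + 20040\right)} = - \frac{81204}{\left(-784 + 40670\right) \left(-4653\right)} = - \frac{81204}{39886 \left(-4653\right)} = - \frac{81204}{-185589558} = \left(-81204\right) \left(- \frac{1}{185589558}\right) = \frac{13534}{30931593}$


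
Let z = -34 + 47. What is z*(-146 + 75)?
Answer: -923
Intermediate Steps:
z = 13
z*(-146 + 75) = 13*(-146 + 75) = 13*(-71) = -923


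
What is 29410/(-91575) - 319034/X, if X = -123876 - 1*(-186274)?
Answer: -3105066373/571409685 ≈ -5.4340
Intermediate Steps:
X = 62398 (X = -123876 + 186274 = 62398)
29410/(-91575) - 319034/X = 29410/(-91575) - 319034/62398 = 29410*(-1/91575) - 319034*1/62398 = -5882/18315 - 159517/31199 = -3105066373/571409685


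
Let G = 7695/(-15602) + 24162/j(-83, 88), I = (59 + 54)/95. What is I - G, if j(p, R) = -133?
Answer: 1902335977/10375330 ≈ 183.35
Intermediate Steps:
I = 113/95 (I = 113*(1/95) = 113/95 ≈ 1.1895)
G = -377998959/2075066 (G = 7695/(-15602) + 24162/(-133) = 7695*(-1/15602) + 24162*(-1/133) = -7695/15602 - 24162/133 = -377998959/2075066 ≈ -182.16)
I - G = 113/95 - 1*(-377998959/2075066) = 113/95 + 377998959/2075066 = 1902335977/10375330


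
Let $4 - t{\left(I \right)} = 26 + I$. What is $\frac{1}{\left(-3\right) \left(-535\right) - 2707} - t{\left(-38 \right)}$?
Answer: $- \frac{17633}{1102} \approx -16.001$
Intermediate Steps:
$t{\left(I \right)} = -22 - I$ ($t{\left(I \right)} = 4 - \left(26 + I\right) = -22 - I$)
$\frac{1}{\left(-3\right) \left(-535\right) - 2707} - t{\left(-38 \right)} = \frac{1}{\left(-3\right) \left(-535\right) - 2707} - \left(-22 - -38\right) = \frac{1}{1605 - 2707} - \left(-22 + 38\right) = \frac{1}{-1102} - 16 = - \frac{1}{1102} - 16 = - \frac{17633}{1102}$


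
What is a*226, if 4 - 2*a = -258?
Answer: 29606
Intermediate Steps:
a = 131 (a = 2 - ½*(-258) = 2 + 129 = 131)
a*226 = 131*226 = 29606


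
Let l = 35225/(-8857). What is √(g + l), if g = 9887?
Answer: √775288053438/8857 ≈ 99.413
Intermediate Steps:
l = -35225/8857 (l = 35225*(-1/8857) = -35225/8857 ≈ -3.9771)
√(g + l) = √(9887 - 35225/8857) = √(87533934/8857) = √775288053438/8857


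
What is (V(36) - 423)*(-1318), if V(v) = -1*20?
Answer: 583874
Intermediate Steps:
V(v) = -20
(V(36) - 423)*(-1318) = (-20 - 423)*(-1318) = -443*(-1318) = 583874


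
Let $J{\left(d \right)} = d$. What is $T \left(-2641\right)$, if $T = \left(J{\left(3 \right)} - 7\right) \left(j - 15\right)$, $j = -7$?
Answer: $-232408$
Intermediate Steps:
$T = 88$ ($T = \left(3 - 7\right) \left(-7 - 15\right) = \left(-4\right) \left(-22\right) = 88$)
$T \left(-2641\right) = 88 \left(-2641\right) = -232408$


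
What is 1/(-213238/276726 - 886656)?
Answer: -138363/122680490747 ≈ -1.1278e-6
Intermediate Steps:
1/(-213238/276726 - 886656) = 1/(-213238*1/276726 - 886656) = 1/(-106619/138363 - 886656) = 1/(-122680490747/138363) = -138363/122680490747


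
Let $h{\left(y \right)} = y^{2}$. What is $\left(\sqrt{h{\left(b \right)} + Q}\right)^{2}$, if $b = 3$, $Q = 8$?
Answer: $17$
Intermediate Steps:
$\left(\sqrt{h{\left(b \right)} + Q}\right)^{2} = \left(\sqrt{3^{2} + 8}\right)^{2} = \left(\sqrt{9 + 8}\right)^{2} = \left(\sqrt{17}\right)^{2} = 17$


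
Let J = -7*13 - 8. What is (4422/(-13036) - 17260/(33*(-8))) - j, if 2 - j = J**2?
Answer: 1060847864/107547 ≈ 9864.0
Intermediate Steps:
J = -99 (J = -91 - 8 = -99)
j = -9799 (j = 2 - 1*(-99)**2 = 2 - 1*9801 = 2 - 9801 = -9799)
(4422/(-13036) - 17260/(33*(-8))) - j = (4422/(-13036) - 17260/(33*(-8))) - 1*(-9799) = (4422*(-1/13036) - 17260/(-264)) + 9799 = (-2211/6518 - 17260*(-1/264)) + 9799 = (-2211/6518 + 4315/66) + 9799 = 6994811/107547 + 9799 = 1060847864/107547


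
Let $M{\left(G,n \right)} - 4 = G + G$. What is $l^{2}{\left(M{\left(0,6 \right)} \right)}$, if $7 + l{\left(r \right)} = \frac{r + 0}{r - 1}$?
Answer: $\frac{289}{9} \approx 32.111$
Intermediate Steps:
$M{\left(G,n \right)} = 4 + 2 G$ ($M{\left(G,n \right)} = 4 + \left(G + G\right) = 4 + 2 G$)
$l{\left(r \right)} = -7 + \frac{r}{-1 + r}$ ($l{\left(r \right)} = -7 + \frac{r + 0}{r - 1} = -7 + \frac{r}{-1 + r}$)
$l^{2}{\left(M{\left(0,6 \right)} \right)} = \left(\frac{7 - 6 \left(4 + 2 \cdot 0\right)}{-1 + \left(4 + 2 \cdot 0\right)}\right)^{2} = \left(\frac{7 - 6 \left(4 + 0\right)}{-1 + \left(4 + 0\right)}\right)^{2} = \left(\frac{7 - 24}{-1 + 4}\right)^{2} = \left(\frac{7 - 24}{3}\right)^{2} = \left(\frac{1}{3} \left(-17\right)\right)^{2} = \left(- \frac{17}{3}\right)^{2} = \frac{289}{9}$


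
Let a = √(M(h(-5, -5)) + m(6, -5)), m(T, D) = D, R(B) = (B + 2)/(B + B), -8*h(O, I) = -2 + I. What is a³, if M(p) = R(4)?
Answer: -17*I*√17/8 ≈ -8.7616*I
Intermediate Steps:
h(O, I) = ¼ - I/8 (h(O, I) = -(-2 + I)/8 = ¼ - I/8)
R(B) = (2 + B)/(2*B) (R(B) = (2 + B)/((2*B)) = (2 + B)*(1/(2*B)) = (2 + B)/(2*B))
M(p) = ¾ (M(p) = (½)*(2 + 4)/4 = (½)*(¼)*6 = ¾)
a = I*√17/2 (a = √(¾ - 5) = √(-17/4) = I*√17/2 ≈ 2.0616*I)
a³ = (I*√17/2)³ = -17*I*√17/8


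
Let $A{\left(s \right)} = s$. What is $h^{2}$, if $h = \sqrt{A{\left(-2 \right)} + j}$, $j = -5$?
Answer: $-7$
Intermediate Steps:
$h = i \sqrt{7}$ ($h = \sqrt{-2 - 5} = \sqrt{-7} = i \sqrt{7} \approx 2.6458 i$)
$h^{2} = \left(i \sqrt{7}\right)^{2} = -7$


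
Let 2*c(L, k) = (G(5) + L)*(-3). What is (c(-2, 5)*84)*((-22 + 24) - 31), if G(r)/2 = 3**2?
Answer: 58464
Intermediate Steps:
G(r) = 18 (G(r) = 2*3**2 = 2*9 = 18)
c(L, k) = -27 - 3*L/2 (c(L, k) = ((18 + L)*(-3))/2 = (-54 - 3*L)/2 = -27 - 3*L/2)
(c(-2, 5)*84)*((-22 + 24) - 31) = ((-27 - 3/2*(-2))*84)*((-22 + 24) - 31) = ((-27 + 3)*84)*(2 - 31) = -24*84*(-29) = -2016*(-29) = 58464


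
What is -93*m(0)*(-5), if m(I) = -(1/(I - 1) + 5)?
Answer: -1860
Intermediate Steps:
m(I) = -5 - 1/(-1 + I) (m(I) = -(1/(-1 + I) + 5) = -(5 + 1/(-1 + I)) = -5 - 1/(-1 + I))
-93*m(0)*(-5) = -93*(4 - 5*0)/(-1 + 0)*(-5) = -93*(4 + 0)/(-1)*(-5) = -(-93)*4*(-5) = -93*(-4)*(-5) = 372*(-5) = -1860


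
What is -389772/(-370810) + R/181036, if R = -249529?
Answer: -10982542349/33564979580 ≈ -0.32720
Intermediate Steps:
-389772/(-370810) + R/181036 = -389772/(-370810) - 249529/181036 = -389772*(-1/370810) - 249529*1/181036 = 194886/185405 - 249529/181036 = -10982542349/33564979580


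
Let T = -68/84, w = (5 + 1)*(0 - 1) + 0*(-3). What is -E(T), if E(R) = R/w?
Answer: -17/126 ≈ -0.13492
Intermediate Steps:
w = -6 (w = 6*(-1) + 0 = -6 + 0 = -6)
T = -17/21 (T = -68*1/84 = -17/21 ≈ -0.80952)
E(R) = -R/6 (E(R) = R/(-6) = R*(-⅙) = -R/6)
-E(T) = -(-1)*(-17)/(6*21) = -1*17/126 = -17/126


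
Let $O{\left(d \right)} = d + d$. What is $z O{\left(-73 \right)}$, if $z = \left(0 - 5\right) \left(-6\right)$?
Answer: $-4380$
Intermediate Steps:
$O{\left(d \right)} = 2 d$
$z = 30$ ($z = \left(-5\right) \left(-6\right) = 30$)
$z O{\left(-73 \right)} = 30 \cdot 2 \left(-73\right) = 30 \left(-146\right) = -4380$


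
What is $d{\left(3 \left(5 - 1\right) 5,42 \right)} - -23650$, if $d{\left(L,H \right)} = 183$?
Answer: $23833$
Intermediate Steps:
$d{\left(3 \left(5 - 1\right) 5,42 \right)} - -23650 = 183 - -23650 = 183 + 23650 = 23833$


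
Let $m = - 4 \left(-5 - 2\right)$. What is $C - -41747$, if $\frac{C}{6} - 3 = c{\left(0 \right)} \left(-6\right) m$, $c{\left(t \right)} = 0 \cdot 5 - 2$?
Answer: $43781$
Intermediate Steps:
$c{\left(t \right)} = -2$ ($c{\left(t \right)} = 0 - 2 = -2$)
$m = 28$ ($m = \left(-4\right) \left(-7\right) = 28$)
$C = 2034$ ($C = 18 + 6 \left(-2\right) \left(-6\right) 28 = 18 + 6 \cdot 12 \cdot 28 = 18 + 6 \cdot 336 = 18 + 2016 = 2034$)
$C - -41747 = 2034 - -41747 = 2034 + 41747 = 43781$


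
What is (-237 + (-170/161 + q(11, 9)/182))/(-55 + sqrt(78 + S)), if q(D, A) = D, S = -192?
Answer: 54793695/13139854 + 996249*I*sqrt(114)/13139854 ≈ 4.17 + 0.80952*I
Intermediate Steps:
(-237 + (-170/161 + q(11, 9)/182))/(-55 + sqrt(78 + S)) = (-237 + (-170/161 + 11/182))/(-55 + sqrt(78 - 192)) = (-237 + (-170*1/161 + 11*(1/182)))/(-55 + sqrt(-114)) = (-237 + (-170/161 + 11/182))/(-55 + I*sqrt(114)) = (-237 - 4167/4186)/(-55 + I*sqrt(114)) = -996249/(4186*(-55 + I*sqrt(114)))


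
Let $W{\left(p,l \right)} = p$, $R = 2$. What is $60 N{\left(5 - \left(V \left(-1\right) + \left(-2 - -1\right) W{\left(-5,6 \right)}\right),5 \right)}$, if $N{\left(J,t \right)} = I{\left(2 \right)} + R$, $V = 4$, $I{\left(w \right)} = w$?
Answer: $240$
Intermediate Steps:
$N{\left(J,t \right)} = 4$ ($N{\left(J,t \right)} = 2 + 2 = 4$)
$60 N{\left(5 - \left(V \left(-1\right) + \left(-2 - -1\right) W{\left(-5,6 \right)}\right),5 \right)} = 60 \cdot 4 = 240$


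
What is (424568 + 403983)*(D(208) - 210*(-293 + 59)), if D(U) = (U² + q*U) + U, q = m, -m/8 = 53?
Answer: 3662195420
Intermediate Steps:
m = -424 (m = -8*53 = -424)
q = -424
D(U) = U² - 423*U (D(U) = (U² - 424*U) + U = U² - 423*U)
(424568 + 403983)*(D(208) - 210*(-293 + 59)) = (424568 + 403983)*(208*(-423 + 208) - 210*(-293 + 59)) = 828551*(208*(-215) - 210*(-234)) = 828551*(-44720 + 49140) = 828551*4420 = 3662195420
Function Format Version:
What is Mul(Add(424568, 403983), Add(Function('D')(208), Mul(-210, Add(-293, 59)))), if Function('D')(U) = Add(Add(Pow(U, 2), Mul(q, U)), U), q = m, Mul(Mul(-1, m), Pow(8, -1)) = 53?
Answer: 3662195420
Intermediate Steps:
m = -424 (m = Mul(-8, 53) = -424)
q = -424
Function('D')(U) = Add(Pow(U, 2), Mul(-423, U)) (Function('D')(U) = Add(Add(Pow(U, 2), Mul(-424, U)), U) = Add(Pow(U, 2), Mul(-423, U)))
Mul(Add(424568, 403983), Add(Function('D')(208), Mul(-210, Add(-293, 59)))) = Mul(Add(424568, 403983), Add(Mul(208, Add(-423, 208)), Mul(-210, Add(-293, 59)))) = Mul(828551, Add(Mul(208, -215), Mul(-210, -234))) = Mul(828551, Add(-44720, 49140)) = Mul(828551, 4420) = 3662195420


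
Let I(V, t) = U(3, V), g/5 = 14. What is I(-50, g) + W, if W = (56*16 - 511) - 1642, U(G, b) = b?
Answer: -1307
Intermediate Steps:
g = 70 (g = 5*14 = 70)
I(V, t) = V
W = -1257 (W = (896 - 511) - 1642 = 385 - 1642 = -1257)
I(-50, g) + W = -50 - 1257 = -1307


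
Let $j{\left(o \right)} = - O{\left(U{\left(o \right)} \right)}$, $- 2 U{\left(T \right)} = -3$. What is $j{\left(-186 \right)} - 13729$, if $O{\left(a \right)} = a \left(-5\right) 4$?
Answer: $-13699$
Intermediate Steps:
$U{\left(T \right)} = \frac{3}{2}$ ($U{\left(T \right)} = \left(- \frac{1}{2}\right) \left(-3\right) = \frac{3}{2}$)
$O{\left(a \right)} = - 20 a$ ($O{\left(a \right)} = - 5 a 4 = - 20 a$)
$j{\left(o \right)} = 30$ ($j{\left(o \right)} = - \frac{\left(-20\right) 3}{2} = \left(-1\right) \left(-30\right) = 30$)
$j{\left(-186 \right)} - 13729 = 30 - 13729 = -13699$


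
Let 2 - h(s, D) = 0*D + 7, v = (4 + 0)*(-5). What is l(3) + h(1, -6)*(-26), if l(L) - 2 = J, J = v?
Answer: 112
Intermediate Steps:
v = -20 (v = 4*(-5) = -20)
J = -20
l(L) = -18 (l(L) = 2 - 20 = -18)
h(s, D) = -5 (h(s, D) = 2 - (0*D + 7) = 2 - (0 + 7) = 2 - 1*7 = 2 - 7 = -5)
l(3) + h(1, -6)*(-26) = -18 - 5*(-26) = -18 + 130 = 112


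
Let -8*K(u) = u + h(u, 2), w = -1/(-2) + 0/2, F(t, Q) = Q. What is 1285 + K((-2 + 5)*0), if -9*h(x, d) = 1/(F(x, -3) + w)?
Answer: 231299/180 ≈ 1285.0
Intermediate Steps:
w = 1/2 (w = -1*(-1/2) + 0*(1/2) = 1/2 + 0 = 1/2 ≈ 0.50000)
h(x, d) = 2/45 (h(x, d) = -1/(9*(-3 + 1/2)) = -1/(9*(-5/2)) = -1/9*(-2/5) = 2/45)
K(u) = -1/180 - u/8 (K(u) = -(u + 2/45)/8 = -(2/45 + u)/8 = -1/180 - u/8)
1285 + K((-2 + 5)*0) = 1285 + (-1/180 - (-2 + 5)*0/8) = 1285 + (-1/180 - 3*0/8) = 1285 + (-1/180 - 1/8*0) = 1285 + (-1/180 + 0) = 1285 - 1/180 = 231299/180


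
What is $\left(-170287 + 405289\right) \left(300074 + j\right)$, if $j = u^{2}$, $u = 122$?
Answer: $74015759916$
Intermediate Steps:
$j = 14884$ ($j = 122^{2} = 14884$)
$\left(-170287 + 405289\right) \left(300074 + j\right) = \left(-170287 + 405289\right) \left(300074 + 14884\right) = 235002 \cdot 314958 = 74015759916$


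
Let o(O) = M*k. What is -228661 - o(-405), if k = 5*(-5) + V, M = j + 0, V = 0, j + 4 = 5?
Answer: -228636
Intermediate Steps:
j = 1 (j = -4 + 5 = 1)
M = 1 (M = 1 + 0 = 1)
k = -25 (k = 5*(-5) + 0 = -25 + 0 = -25)
o(O) = -25 (o(O) = 1*(-25) = -25)
-228661 - o(-405) = -228661 - 1*(-25) = -228661 + 25 = -228636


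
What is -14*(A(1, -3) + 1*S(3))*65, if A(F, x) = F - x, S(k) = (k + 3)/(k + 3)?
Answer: -4550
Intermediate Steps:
S(k) = 1 (S(k) = (3 + k)/(3 + k) = 1)
-14*(A(1, -3) + 1*S(3))*65 = -14*((1 - 1*(-3)) + 1*1)*65 = -14*((1 + 3) + 1)*65 = -14*(4 + 1)*65 = -14*5*65 = -70*65 = -4550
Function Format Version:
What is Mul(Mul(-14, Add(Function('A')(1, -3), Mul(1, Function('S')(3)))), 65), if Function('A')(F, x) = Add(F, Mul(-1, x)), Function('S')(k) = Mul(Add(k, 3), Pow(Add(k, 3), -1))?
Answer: -4550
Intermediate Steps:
Function('S')(k) = 1 (Function('S')(k) = Mul(Add(3, k), Pow(Add(3, k), -1)) = 1)
Mul(Mul(-14, Add(Function('A')(1, -3), Mul(1, Function('S')(3)))), 65) = Mul(Mul(-14, Add(Add(1, Mul(-1, -3)), Mul(1, 1))), 65) = Mul(Mul(-14, Add(Add(1, 3), 1)), 65) = Mul(Mul(-14, Add(4, 1)), 65) = Mul(Mul(-14, 5), 65) = Mul(-70, 65) = -4550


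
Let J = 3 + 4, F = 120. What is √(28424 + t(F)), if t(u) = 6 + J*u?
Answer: √29270 ≈ 171.08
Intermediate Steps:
J = 7
t(u) = 6 + 7*u
√(28424 + t(F)) = √(28424 + (6 + 7*120)) = √(28424 + (6 + 840)) = √(28424 + 846) = √29270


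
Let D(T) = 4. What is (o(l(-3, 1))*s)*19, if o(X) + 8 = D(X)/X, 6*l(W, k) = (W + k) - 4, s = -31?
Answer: 7068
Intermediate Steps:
l(W, k) = -⅔ + W/6 + k/6 (l(W, k) = ((W + k) - 4)/6 = (-4 + W + k)/6 = -⅔ + W/6 + k/6)
o(X) = -8 + 4/X
(o(l(-3, 1))*s)*19 = ((-8 + 4/(-⅔ + (⅙)*(-3) + (⅙)*1))*(-31))*19 = ((-8 + 4/(-⅔ - ½ + ⅙))*(-31))*19 = ((-8 + 4/(-1))*(-31))*19 = ((-8 + 4*(-1))*(-31))*19 = ((-8 - 4)*(-31))*19 = -12*(-31)*19 = 372*19 = 7068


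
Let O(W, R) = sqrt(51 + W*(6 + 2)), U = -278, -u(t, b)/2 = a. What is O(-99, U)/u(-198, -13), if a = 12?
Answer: -I*sqrt(741)/24 ≈ -1.1342*I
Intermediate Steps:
u(t, b) = -24 (u(t, b) = -2*12 = -24)
O(W, R) = sqrt(51 + 8*W) (O(W, R) = sqrt(51 + W*8) = sqrt(51 + 8*W))
O(-99, U)/u(-198, -13) = sqrt(51 + 8*(-99))/(-24) = sqrt(51 - 792)*(-1/24) = sqrt(-741)*(-1/24) = (I*sqrt(741))*(-1/24) = -I*sqrt(741)/24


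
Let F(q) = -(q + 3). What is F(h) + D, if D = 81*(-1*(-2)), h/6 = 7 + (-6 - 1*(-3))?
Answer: 135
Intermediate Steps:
h = 24 (h = 6*(7 + (-6 - 1*(-3))) = 6*(7 + (-6 + 3)) = 6*(7 - 3) = 6*4 = 24)
F(q) = -3 - q (F(q) = -(3 + q) = -3 - q)
D = 162 (D = 81*2 = 162)
F(h) + D = (-3 - 1*24) + 162 = (-3 - 24) + 162 = -27 + 162 = 135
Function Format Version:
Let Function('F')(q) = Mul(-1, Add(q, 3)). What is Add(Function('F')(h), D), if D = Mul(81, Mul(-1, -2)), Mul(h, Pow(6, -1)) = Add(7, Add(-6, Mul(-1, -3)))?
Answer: 135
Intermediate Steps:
h = 24 (h = Mul(6, Add(7, Add(-6, Mul(-1, -3)))) = Mul(6, Add(7, Add(-6, 3))) = Mul(6, Add(7, -3)) = Mul(6, 4) = 24)
Function('F')(q) = Add(-3, Mul(-1, q)) (Function('F')(q) = Mul(-1, Add(3, q)) = Add(-3, Mul(-1, q)))
D = 162 (D = Mul(81, 2) = 162)
Add(Function('F')(h), D) = Add(Add(-3, Mul(-1, 24)), 162) = Add(Add(-3, -24), 162) = Add(-27, 162) = 135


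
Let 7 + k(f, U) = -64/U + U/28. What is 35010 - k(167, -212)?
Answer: 12994004/371 ≈ 35024.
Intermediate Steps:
k(f, U) = -7 - 64/U + U/28 (k(f, U) = -7 + (-64/U + U/28) = -7 - 64/U + U/28)
35010 - k(167, -212) = 35010 - (-7 - 64/(-212) + (1/28)*(-212)) = 35010 - (-7 - 64*(-1/212) - 53/7) = 35010 - (-7 + 16/53 - 53/7) = 35010 - 1*(-5294/371) = 35010 + 5294/371 = 12994004/371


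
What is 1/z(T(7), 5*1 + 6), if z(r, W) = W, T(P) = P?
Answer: 1/11 ≈ 0.090909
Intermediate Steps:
1/z(T(7), 5*1 + 6) = 1/(5*1 + 6) = 1/(5 + 6) = 1/11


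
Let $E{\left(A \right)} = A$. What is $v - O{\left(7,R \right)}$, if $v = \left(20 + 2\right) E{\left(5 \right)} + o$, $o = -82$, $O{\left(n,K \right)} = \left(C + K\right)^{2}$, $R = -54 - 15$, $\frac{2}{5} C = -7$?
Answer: $- \frac{29817}{4} \approx -7454.3$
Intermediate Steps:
$C = - \frac{35}{2}$ ($C = \frac{5}{2} \left(-7\right) = - \frac{35}{2} \approx -17.5$)
$R = -69$ ($R = -54 - 15 = -69$)
$O{\left(n,K \right)} = \left(- \frac{35}{2} + K\right)^{2}$
$v = 28$ ($v = \left(20 + 2\right) 5 - 82 = 22 \cdot 5 - 82 = 110 - 82 = 28$)
$v - O{\left(7,R \right)} = 28 - \frac{\left(-35 + 2 \left(-69\right)\right)^{2}}{4} = 28 - \frac{\left(-35 - 138\right)^{2}}{4} = 28 - \frac{\left(-173\right)^{2}}{4} = 28 - \frac{1}{4} \cdot 29929 = 28 - \frac{29929}{4} = - \frac{29817}{4}$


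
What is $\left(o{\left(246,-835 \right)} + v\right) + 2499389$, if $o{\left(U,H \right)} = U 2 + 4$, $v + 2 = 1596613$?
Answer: $4096496$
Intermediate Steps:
$v = 1596611$ ($v = -2 + 1596613 = 1596611$)
$o{\left(U,H \right)} = 4 + 2 U$ ($o{\left(U,H \right)} = 2 U + 4 = 4 + 2 U$)
$\left(o{\left(246,-835 \right)} + v\right) + 2499389 = \left(\left(4 + 2 \cdot 246\right) + 1596611\right) + 2499389 = \left(\left(4 + 492\right) + 1596611\right) + 2499389 = \left(496 + 1596611\right) + 2499389 = 1597107 + 2499389 = 4096496$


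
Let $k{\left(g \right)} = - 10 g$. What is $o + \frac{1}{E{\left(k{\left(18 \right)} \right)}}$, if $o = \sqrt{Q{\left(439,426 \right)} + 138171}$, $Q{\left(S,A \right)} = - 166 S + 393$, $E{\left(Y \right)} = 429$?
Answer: $\frac{1}{429} + \sqrt{65690} \approx 256.3$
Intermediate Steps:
$Q{\left(S,A \right)} = 393 - 166 S$
$o = \sqrt{65690}$ ($o = \sqrt{\left(393 - 72874\right) + 138171} = \sqrt{-72481 + 138171} = \sqrt{65690} \approx 256.3$)
$o + \frac{1}{E{\left(k{\left(18 \right)} \right)}} = \sqrt{65690} + \frac{1}{429} = \frac{1}{429} + \sqrt{65690}$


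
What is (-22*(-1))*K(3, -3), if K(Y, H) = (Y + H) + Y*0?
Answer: 0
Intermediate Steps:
K(Y, H) = H + Y (K(Y, H) = (H + Y) + 0 = H + Y)
(-22*(-1))*K(3, -3) = (-22*(-1))*(-3 + 3) = 22*0 = 0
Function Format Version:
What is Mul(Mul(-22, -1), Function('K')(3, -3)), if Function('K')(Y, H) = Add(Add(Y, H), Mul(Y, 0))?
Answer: 0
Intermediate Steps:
Function('K')(Y, H) = Add(H, Y) (Function('K')(Y, H) = Add(Add(H, Y), 0) = Add(H, Y))
Mul(Mul(-22, -1), Function('K')(3, -3)) = Mul(Mul(-22, -1), Add(-3, 3)) = Mul(22, 0) = 0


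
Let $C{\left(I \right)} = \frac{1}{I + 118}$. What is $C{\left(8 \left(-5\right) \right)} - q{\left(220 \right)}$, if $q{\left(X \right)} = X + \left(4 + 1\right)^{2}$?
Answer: $- \frac{19109}{78} \approx -244.99$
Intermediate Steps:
$q{\left(X \right)} = 25 + X$ ($q{\left(X \right)} = X + 5^{2} = X + 25 = 25 + X$)
$C{\left(I \right)} = \frac{1}{118 + I}$
$C{\left(8 \left(-5\right) \right)} - q{\left(220 \right)} = \frac{1}{118 + 8 \left(-5\right)} - \left(25 + 220\right) = \frac{1}{118 - 40} - 245 = \frac{1}{78} - 245 = - \frac{19109}{78}$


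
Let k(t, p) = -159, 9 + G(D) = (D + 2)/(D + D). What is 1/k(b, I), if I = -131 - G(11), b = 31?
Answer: -1/159 ≈ -0.0062893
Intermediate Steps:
G(D) = -9 + (2 + D)/(2*D) (G(D) = -9 + (D + 2)/(D + D) = -9 + (2 + D)/((2*D)) = -9 + (2 + D)*(1/(2*D)) = -9 + (2 + D)/(2*D))
I = -2697/22 (I = -131 - (-17/2 + 1/11) = -131 - 1*(-185/22) = -131 + 185/22 = -2697/22 ≈ -122.59)
1/k(b, I) = 1/(-159) = -1/159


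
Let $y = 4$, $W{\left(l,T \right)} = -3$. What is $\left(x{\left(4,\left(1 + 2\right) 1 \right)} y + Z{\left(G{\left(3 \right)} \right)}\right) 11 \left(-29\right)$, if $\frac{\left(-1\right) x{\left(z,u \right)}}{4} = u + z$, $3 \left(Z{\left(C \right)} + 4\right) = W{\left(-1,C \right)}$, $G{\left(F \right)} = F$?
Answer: $37323$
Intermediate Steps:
$Z{\left(C \right)} = -5$ ($Z{\left(C \right)} = -4 + \frac{1}{3} \left(-3\right) = -4 - 1 = -5$)
$x{\left(z,u \right)} = - 4 u - 4 z$ ($x{\left(z,u \right)} = - 4 \left(u + z\right) = - 4 u - 4 z$)
$\left(x{\left(4,\left(1 + 2\right) 1 \right)} y + Z{\left(G{\left(3 \right)} \right)}\right) 11 \left(-29\right) = \left(\left(- 4 \left(1 + 2\right) 1 - 16\right) 4 - 5\right) 11 \left(-29\right) = \left(\left(- 4 \cdot 3 \cdot 1 - 16\right) 4 - 5\right) 11 \left(-29\right) = \left(\left(\left(-4\right) 3 - 16\right) 4 - 5\right) 11 \left(-29\right) = \left(\left(-12 - 16\right) 4 - 5\right) 11 \left(-29\right) = \left(\left(-28\right) 4 - 5\right) 11 \left(-29\right) = \left(-112 - 5\right) 11 \left(-29\right) = \left(-117\right) 11 \left(-29\right) = \left(-1287\right) \left(-29\right) = 37323$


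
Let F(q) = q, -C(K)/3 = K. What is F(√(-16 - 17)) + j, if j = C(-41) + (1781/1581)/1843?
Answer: 358397090/2913783 + I*√33 ≈ 123.0 + 5.7446*I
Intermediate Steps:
C(K) = -3*K
j = 358397090/2913783 (j = -3*(-41) + (1781/1581)/1843 = 123 + (1781*(1/1581))*(1/1843) = 123 + (1781/1581)*(1/1843) = 123 + 1781/2913783 = 358397090/2913783 ≈ 123.00)
F(√(-16 - 17)) + j = √(-16 - 17) + 358397090/2913783 = √(-33) + 358397090/2913783 = I*√33 + 358397090/2913783 = 358397090/2913783 + I*√33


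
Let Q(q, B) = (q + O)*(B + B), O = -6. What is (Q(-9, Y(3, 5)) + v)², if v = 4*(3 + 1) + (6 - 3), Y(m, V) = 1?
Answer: 121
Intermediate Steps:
Q(q, B) = 2*B*(-6 + q) (Q(q, B) = (q - 6)*(B + B) = (-6 + q)*(2*B) = 2*B*(-6 + q))
v = 19 (v = 4*4 + 3 = 16 + 3 = 19)
(Q(-9, Y(3, 5)) + v)² = (2*1*(-6 - 9) + 19)² = (2*1*(-15) + 19)² = (-30 + 19)² = (-11)² = 121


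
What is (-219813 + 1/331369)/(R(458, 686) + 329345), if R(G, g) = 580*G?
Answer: -72839213996/197159584465 ≈ -0.36944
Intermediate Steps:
(-219813 + 1/331369)/(R(458, 686) + 329345) = (-219813 + 1/331369)/(580*458 + 329345) = (-219813 + 1/331369)/(265640 + 329345) = -72839213996/331369/594985 = -72839213996/331369*1/594985 = -72839213996/197159584465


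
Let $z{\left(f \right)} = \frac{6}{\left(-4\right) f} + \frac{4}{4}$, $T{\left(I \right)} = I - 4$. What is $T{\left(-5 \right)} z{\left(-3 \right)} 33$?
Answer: $- \frac{891}{2} \approx -445.5$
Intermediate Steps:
$T{\left(I \right)} = -4 + I$
$z{\left(f \right)} = 1 - \frac{3}{2 f}$ ($z{\left(f \right)} = 6 \left(- \frac{1}{4 f}\right) + 4 \cdot \frac{1}{4} = - \frac{3}{2 f} + 1 = 1 - \frac{3}{2 f}$)
$T{\left(-5 \right)} z{\left(-3 \right)} 33 = \left(-4 - 5\right) \frac{- \frac{3}{2} - 3}{-3} \cdot 33 = - 9 \left(\left(- \frac{1}{3}\right) \left(- \frac{9}{2}\right)\right) 33 = \left(-9\right) \frac{3}{2} \cdot 33 = \left(- \frac{27}{2}\right) 33 = - \frac{891}{2}$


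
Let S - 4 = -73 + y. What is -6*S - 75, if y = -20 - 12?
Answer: 531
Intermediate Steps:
y = -32
S = -101 (S = 4 + (-73 - 32) = 4 - 105 = -101)
-6*S - 75 = -6*(-101) - 75 = 606 - 75 = 531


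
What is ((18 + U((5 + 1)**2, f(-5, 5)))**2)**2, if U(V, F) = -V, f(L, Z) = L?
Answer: 104976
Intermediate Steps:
((18 + U((5 + 1)**2, f(-5, 5)))**2)**2 = ((18 - (5 + 1)**2)**2)**2 = ((18 - 1*6**2)**2)**2 = ((18 - 1*36)**2)**2 = ((18 - 36)**2)**2 = ((-18)**2)**2 = 324**2 = 104976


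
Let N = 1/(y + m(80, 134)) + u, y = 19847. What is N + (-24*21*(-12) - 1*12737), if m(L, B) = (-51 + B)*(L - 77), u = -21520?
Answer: -566888063/20096 ≈ -28209.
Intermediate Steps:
m(L, B) = (-77 + L)*(-51 + B) (m(L, B) = (-51 + B)*(-77 + L) = (-77 + L)*(-51 + B))
N = -432465919/20096 (N = 1/(19847 + (3927 - 77*134 - 51*80 + 134*80)) - 21520 = 1/(19847 + (3927 - 10318 - 4080 + 10720)) - 21520 = 1/(19847 + 249) - 21520 = 1/20096 - 21520 = -432465919/20096 ≈ -21520.)
N + (-24*21*(-12) - 1*12737) = -432465919/20096 + (-24*21*(-12) - 1*12737) = -432465919/20096 + (-504*(-12) - 12737) = -432465919/20096 + (6048 - 12737) = -432465919/20096 - 6689 = -566888063/20096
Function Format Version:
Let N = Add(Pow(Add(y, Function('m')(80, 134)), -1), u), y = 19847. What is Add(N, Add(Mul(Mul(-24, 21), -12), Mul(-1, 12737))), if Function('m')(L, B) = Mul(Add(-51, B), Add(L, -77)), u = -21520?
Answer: Rational(-566888063, 20096) ≈ -28209.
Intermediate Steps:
Function('m')(L, B) = Mul(Add(-77, L), Add(-51, B)) (Function('m')(L, B) = Mul(Add(-51, B), Add(-77, L)) = Mul(Add(-77, L), Add(-51, B)))
N = Rational(-432465919, 20096) (N = Add(Pow(Add(19847, Add(3927, Mul(-77, 134), Mul(-51, 80), Mul(134, 80))), -1), -21520) = Add(Pow(Add(19847, Add(3927, -10318, -4080, 10720)), -1), -21520) = Add(Pow(Add(19847, 249), -1), -21520) = Add(Pow(20096, -1), -21520) = Add(Rational(1, 20096), -21520) = Rational(-432465919, 20096) ≈ -21520.)
Add(N, Add(Mul(Mul(-24, 21), -12), Mul(-1, 12737))) = Add(Rational(-432465919, 20096), Add(Mul(Mul(-24, 21), -12), Mul(-1, 12737))) = Add(Rational(-432465919, 20096), Add(Mul(-504, -12), -12737)) = Add(Rational(-432465919, 20096), Add(6048, -12737)) = Add(Rational(-432465919, 20096), -6689) = Rational(-566888063, 20096)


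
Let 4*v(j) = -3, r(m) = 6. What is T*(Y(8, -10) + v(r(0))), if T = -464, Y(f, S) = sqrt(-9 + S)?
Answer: 348 - 464*I*sqrt(19) ≈ 348.0 - 2022.5*I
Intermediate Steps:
v(j) = -3/4 (v(j) = (1/4)*(-3) = -3/4)
T*(Y(8, -10) + v(r(0))) = -464*(sqrt(-9 - 10) - 3/4) = -464*(sqrt(-19) - 3/4) = -464*(I*sqrt(19) - 3/4) = -464*(-3/4 + I*sqrt(19)) = 348 - 464*I*sqrt(19)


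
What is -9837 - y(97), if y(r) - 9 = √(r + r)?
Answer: -9846 - √194 ≈ -9859.9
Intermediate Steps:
y(r) = 9 + √2*√r (y(r) = 9 + √(r + r) = 9 + √(2*r) = 9 + √2*√r)
-9837 - y(97) = -9837 - (9 + √2*√97) = -9837 - (9 + √194) = -9837 + (-9 - √194) = -9846 - √194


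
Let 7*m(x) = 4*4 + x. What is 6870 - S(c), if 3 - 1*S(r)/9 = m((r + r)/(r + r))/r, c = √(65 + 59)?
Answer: 6843 + 153*√31/434 ≈ 6845.0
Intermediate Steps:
m(x) = 16/7 + x/7 (m(x) = (4*4 + x)/7 = (16 + x)/7 = 16/7 + x/7)
c = 2*√31 (c = √124 = 2*√31 ≈ 11.136)
S(r) = 27 - 153/(7*r) (S(r) = 27 - 9*(16/7 + ((r + r)/(r + r))/7)/r = 27 - 9*(16/7 + ((2*r)/((2*r)))/7)/r = 27 - 9*(16/7 + ((2*r)*(1/(2*r)))/7)/r = 27 - 9*(16/7 + (⅐)*1)/r = 27 - 9*(16/7 + ⅐)/r = 27 - 153/(7*r))
6870 - S(c) = 6870 - (27 - 153*√31/62/7) = 6870 - (27 - 153*√31/434) = 6870 + (-27 + 153*√31/434) = 6843 + 153*√31/434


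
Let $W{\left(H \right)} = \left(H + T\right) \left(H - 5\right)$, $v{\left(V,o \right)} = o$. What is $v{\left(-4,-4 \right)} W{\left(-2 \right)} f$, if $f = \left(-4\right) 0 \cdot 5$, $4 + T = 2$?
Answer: $0$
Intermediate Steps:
$T = -2$ ($T = -4 + 2 = -2$)
$f = 0$ ($f = 0 \cdot 5 = 0$)
$W{\left(H \right)} = \left(-5 + H\right) \left(-2 + H\right)$ ($W{\left(H \right)} = \left(H - 2\right) \left(H - 5\right) = \left(-2 + H\right) \left(-5 + H\right) = \left(-5 + H\right) \left(-2 + H\right)$)
$v{\left(-4,-4 \right)} W{\left(-2 \right)} f = - 4 \left(10 + \left(-2\right)^{2} - -14\right) 0 = - 4 \left(10 + 4 + 14\right) 0 = \left(-4\right) 28 \cdot 0 = \left(-112\right) 0 = 0$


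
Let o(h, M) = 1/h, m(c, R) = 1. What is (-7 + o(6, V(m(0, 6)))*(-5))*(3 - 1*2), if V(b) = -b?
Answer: -47/6 ≈ -7.8333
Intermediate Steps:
(-7 + o(6, V(m(0, 6)))*(-5))*(3 - 1*2) = (-7 - 5/6)*(3 - 1*2) = (-7 + (⅙)*(-5))*(3 - 2) = (-7 - ⅚)*1 = -47/6*1 = -47/6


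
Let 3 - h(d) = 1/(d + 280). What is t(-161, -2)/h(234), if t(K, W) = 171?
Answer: 87894/1541 ≈ 57.037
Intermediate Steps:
h(d) = 3 - 1/(280 + d) (h(d) = 3 - 1/(d + 280) = 3 - 1/(280 + d))
t(-161, -2)/h(234) = 171/(((839 + 3*234)/(280 + 234))) = 171/(((839 + 702)/514)) = 171/(((1/514)*1541)) = 171/(1541/514) = 171*(514/1541) = 87894/1541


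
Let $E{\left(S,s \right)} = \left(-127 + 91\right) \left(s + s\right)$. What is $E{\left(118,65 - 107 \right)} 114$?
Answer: $344736$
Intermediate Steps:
$E{\left(S,s \right)} = - 72 s$ ($E{\left(S,s \right)} = - 36 \cdot 2 s = - 72 s$)
$E{\left(118,65 - 107 \right)} 114 = - 72 \left(65 - 107\right) 114 = \left(-72\right) \left(-42\right) 114 = 3024 \cdot 114 = 344736$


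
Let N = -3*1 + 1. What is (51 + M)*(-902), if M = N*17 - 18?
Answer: 902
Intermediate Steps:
N = -2 (N = -3 + 1 = -2)
M = -52 (M = -2*17 - 18 = -34 - 18 = -52)
(51 + M)*(-902) = (51 - 52)*(-902) = -1*(-902) = 902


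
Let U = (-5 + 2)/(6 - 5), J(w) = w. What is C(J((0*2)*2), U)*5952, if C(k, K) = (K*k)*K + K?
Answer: -17856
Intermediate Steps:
U = -3 (U = -3/1 = -3*1 = -3)
C(k, K) = K + k*K² (C(k, K) = k*K² + K = K + k*K²)
C(J((0*2)*2), U)*5952 = -3*(1 - 3*0*2*2)*5952 = -3*(1 - 0*2)*5952 = -3*(1 - 3*0)*5952 = -3*(1 + 0)*5952 = -3*1*5952 = -3*5952 = -17856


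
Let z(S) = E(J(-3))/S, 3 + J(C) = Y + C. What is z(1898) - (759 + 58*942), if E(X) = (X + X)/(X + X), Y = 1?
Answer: -105139709/1898 ≈ -55395.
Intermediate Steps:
J(C) = -2 + C (J(C) = -3 + (1 + C) = -2 + C)
E(X) = 1 (E(X) = (2*X)/((2*X)) = (2*X)*(1/(2*X)) = 1)
z(S) = 1/S
z(1898) - (759 + 58*942) = 1/1898 - (759 + 58*942) = 1/1898 - (759 + 54636) = 1/1898 - 1*55395 = 1/1898 - 55395 = -105139709/1898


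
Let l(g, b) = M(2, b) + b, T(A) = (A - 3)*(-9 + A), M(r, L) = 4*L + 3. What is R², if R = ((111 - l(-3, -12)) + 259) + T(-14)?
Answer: 669124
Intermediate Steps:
M(r, L) = 3 + 4*L
T(A) = (-9 + A)*(-3 + A) (T(A) = (-3 + A)*(-9 + A) = (-9 + A)*(-3 + A))
l(g, b) = 3 + 5*b (l(g, b) = (3 + 4*b) + b = 3 + 5*b)
R = 818 (R = ((111 - (3 + 5*(-12))) + 259) + (27 + (-14)² - 12*(-14)) = ((111 - (3 - 60)) + 259) + (27 + 196 + 168) = ((111 - 1*(-57)) + 259) + 391 = ((111 + 57) + 259) + 391 = (168 + 259) + 391 = 427 + 391 = 818)
R² = 818² = 669124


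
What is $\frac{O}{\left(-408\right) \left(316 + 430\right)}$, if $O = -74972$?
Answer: $\frac{18743}{76092} \approx 0.24632$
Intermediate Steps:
$\frac{O}{\left(-408\right) \left(316 + 430\right)} = - \frac{74972}{\left(-408\right) \left(316 + 430\right)} = - \frac{74972}{\left(-408\right) 746} = - \frac{74972}{-304368} = \left(-74972\right) \left(- \frac{1}{304368}\right) = \frac{18743}{76092}$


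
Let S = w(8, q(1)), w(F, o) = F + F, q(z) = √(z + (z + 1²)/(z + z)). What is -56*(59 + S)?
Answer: -4200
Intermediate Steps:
q(z) = √(z + (1 + z)/(2*z)) (q(z) = √(z + (z + 1)/((2*z))) = √(z + (1 + z)*(1/(2*z))) = √(z + (1 + z)/(2*z)))
w(F, o) = 2*F
S = 16 (S = 2*8 = 16)
-56*(59 + S) = -56*(59 + 16) = -56*75 = -4200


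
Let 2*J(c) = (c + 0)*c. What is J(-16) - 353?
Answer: -225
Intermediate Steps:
J(c) = c²/2 (J(c) = ((c + 0)*c)/2 = (c*c)/2 = c²/2)
J(-16) - 353 = (½)*(-16)² - 353 = (½)*256 - 353 = 128 - 353 = -225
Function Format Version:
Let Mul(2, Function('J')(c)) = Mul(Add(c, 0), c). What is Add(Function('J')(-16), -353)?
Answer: -225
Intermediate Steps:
Function('J')(c) = Mul(Rational(1, 2), Pow(c, 2)) (Function('J')(c) = Mul(Rational(1, 2), Mul(Add(c, 0), c)) = Mul(Rational(1, 2), Mul(c, c)) = Mul(Rational(1, 2), Pow(c, 2)))
Add(Function('J')(-16), -353) = Add(Mul(Rational(1, 2), Pow(-16, 2)), -353) = Add(Mul(Rational(1, 2), 256), -353) = Add(128, -353) = -225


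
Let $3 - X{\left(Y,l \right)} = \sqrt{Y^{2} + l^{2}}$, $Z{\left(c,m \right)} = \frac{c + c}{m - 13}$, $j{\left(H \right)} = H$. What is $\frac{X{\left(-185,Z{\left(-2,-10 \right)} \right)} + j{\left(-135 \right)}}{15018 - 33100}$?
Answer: $\frac{66}{9041} + \frac{\sqrt{18105041}}{415886} \approx 0.017531$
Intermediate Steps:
$Z{\left(c,m \right)} = \frac{2 c}{-13 + m}$
$X{\left(Y,l \right)} = 3 - \sqrt{Y^{2} + l^{2}}$
$\frac{X{\left(-185,Z{\left(-2,-10 \right)} \right)} + j{\left(-135 \right)}}{15018 - 33100} = \frac{\left(3 - \sqrt{\left(-185\right)^{2} + \left(2 \left(-2\right) \frac{1}{-13 - 10}\right)^{2}}\right) - 135}{15018 - 33100} = \frac{\left(3 - \sqrt{34225 + \left(2 \left(-2\right) \frac{1}{-23}\right)^{2}}\right) - 135}{-18082} = \left(\left(3 - \sqrt{34225 + \left(2 \left(-2\right) \left(- \frac{1}{23}\right)\right)^{2}}\right) - 135\right) \left(- \frac{1}{18082}\right) = \left(\left(3 - \sqrt{34225 + \left(\frac{4}{23}\right)^{2}}\right) - 135\right) \left(- \frac{1}{18082}\right) = \left(\left(3 - \sqrt{34225 + \frac{16}{529}}\right) - 135\right) \left(- \frac{1}{18082}\right) = \left(\left(3 - \sqrt{\frac{18105041}{529}}\right) - 135\right) \left(- \frac{1}{18082}\right) = \left(\left(3 - \frac{\sqrt{18105041}}{23}\right) - 135\right) \left(- \frac{1}{18082}\right) = \left(-132 - \frac{\sqrt{18105041}}{23}\right) \left(- \frac{1}{18082}\right) = \frac{66}{9041} + \frac{\sqrt{18105041}}{415886}$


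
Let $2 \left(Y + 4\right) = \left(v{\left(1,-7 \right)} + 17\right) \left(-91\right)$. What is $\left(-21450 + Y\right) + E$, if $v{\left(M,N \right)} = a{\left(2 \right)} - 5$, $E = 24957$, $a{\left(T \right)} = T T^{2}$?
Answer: $2593$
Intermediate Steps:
$a{\left(T \right)} = T^{3}$
$v{\left(M,N \right)} = 3$ ($v{\left(M,N \right)} = 2^{3} - 5 = 8 - 5 = 3$)
$Y = -914$ ($Y = -4 + \frac{\left(3 + 17\right) \left(-91\right)}{2} = -4 + \frac{20 \left(-91\right)}{2} = -4 + \frac{1}{2} \left(-1820\right) = -4 - 910 = -914$)
$\left(-21450 + Y\right) + E = \left(-21450 - 914\right) + 24957 = -22364 + 24957 = 2593$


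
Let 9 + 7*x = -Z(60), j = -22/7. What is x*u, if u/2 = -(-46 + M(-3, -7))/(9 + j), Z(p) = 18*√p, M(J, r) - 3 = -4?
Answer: -846/41 - 3384*√15/41 ≈ -340.30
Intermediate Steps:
M(J, r) = -1 (M(J, r) = 3 - 4 = -1)
j = -22/7 (j = -22*⅐ = -22/7 ≈ -3.1429)
x = -9/7 - 36*√15/7 (x = -9/7 + (-18*√60)/7 = -9/7 + (-18*2*√15)/7 = -9/7 + (-36*√15)/7 = -9/7 - 36*√15/7 ≈ -21.204)
u = 658/41 (u = 2*(-(-46 - 1)/(9 - 22/7)) = 2*(-(-47)/41/7) = 2*(-(-47)*7/41) = 2*(-1*(-329/41)) = 2*(329/41) = 658/41 ≈ 16.049)
x*u = (-9/7 - 36*√15/7)*(658/41) = -846/41 - 3384*√15/41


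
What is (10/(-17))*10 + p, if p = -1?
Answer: -117/17 ≈ -6.8824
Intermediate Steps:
(10/(-17))*10 + p = (10/(-17))*10 - 1 = (10*(-1/17))*10 - 1 = -10/17*10 - 1 = -100/17 - 1 = -117/17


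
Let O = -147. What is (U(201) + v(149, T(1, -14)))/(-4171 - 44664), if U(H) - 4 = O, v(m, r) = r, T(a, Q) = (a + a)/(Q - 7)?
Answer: 601/205107 ≈ 0.0029302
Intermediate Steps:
T(a, Q) = 2*a/(-7 + Q) (T(a, Q) = (2*a)/(-7 + Q) = 2*a/(-7 + Q))
U(H) = -143 (U(H) = 4 - 147 = -143)
(U(201) + v(149, T(1, -14)))/(-4171 - 44664) = (-143 + 2*1/(-7 - 14))/(-4171 - 44664) = (-143 + 2*1/(-21))/(-48835) = (-143 + 2*1*(-1/21))*(-1/48835) = (-143 - 2/21)*(-1/48835) = -3005/21*(-1/48835) = 601/205107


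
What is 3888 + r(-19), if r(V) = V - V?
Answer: 3888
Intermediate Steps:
r(V) = 0
3888 + r(-19) = 3888 + 0 = 3888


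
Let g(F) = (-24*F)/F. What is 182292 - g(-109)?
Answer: 182316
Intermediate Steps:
g(F) = -24
182292 - g(-109) = 182292 - 1*(-24) = 182292 + 24 = 182316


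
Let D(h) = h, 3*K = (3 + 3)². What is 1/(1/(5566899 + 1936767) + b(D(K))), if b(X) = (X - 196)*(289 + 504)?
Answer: -7503666/1094874913391 ≈ -6.8534e-6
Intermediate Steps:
K = 12 (K = (3 + 3)²/3 = (⅓)*6² = (⅓)*36 = 12)
b(X) = -155428 + 793*X (b(X) = (-196 + X)*793 = -155428 + 793*X)
1/(1/(5566899 + 1936767) + b(D(K))) = 1/(1/(5566899 + 1936767) + (-155428 + 793*12)) = 1/(1/7503666 + (-155428 + 9516)) = 1/(1/7503666 - 145912) = 1/(-1094874913391/7503666) = -7503666/1094874913391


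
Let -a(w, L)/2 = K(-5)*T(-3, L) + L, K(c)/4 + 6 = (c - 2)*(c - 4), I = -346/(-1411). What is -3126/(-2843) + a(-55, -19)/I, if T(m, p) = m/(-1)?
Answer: -2667088747/491839 ≈ -5422.7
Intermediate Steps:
T(m, p) = -m (T(m, p) = m*(-1) = -m)
I = 346/1411 (I = -346*(-1/1411) = 346/1411 ≈ 0.24522)
K(c) = -24 + 4*(-4 + c)*(-2 + c) (K(c) = -24 + 4*((c - 2)*(c - 4)) = -24 + 4*((-2 + c)*(-4 + c)) = -24 + 4*((-4 + c)*(-2 + c)) = -24 + 4*(-4 + c)*(-2 + c))
a(w, L) = -1368 - 2*L (a(w, L) = -2*((8 - 24*(-5) + 4*(-5)²)*(-1*(-3)) + L) = -2*((8 + 120 + 4*25)*3 + L) = -2*((8 + 120 + 100)*3 + L) = -2*(228*3 + L) = -2*(684 + L) = -1368 - 2*L)
-3126/(-2843) + a(-55, -19)/I = -3126/(-2843) + (-1368 - 2*(-19))/(346/1411) = -3126*(-1/2843) + (-1368 + 38)*(1411/346) = 3126/2843 - 1330*1411/346 = 3126/2843 - 938315/173 = -2667088747/491839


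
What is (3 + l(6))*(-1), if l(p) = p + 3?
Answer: -12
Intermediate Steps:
l(p) = 3 + p
(3 + l(6))*(-1) = (3 + (3 + 6))*(-1) = (3 + 9)*(-1) = 12*(-1) = -12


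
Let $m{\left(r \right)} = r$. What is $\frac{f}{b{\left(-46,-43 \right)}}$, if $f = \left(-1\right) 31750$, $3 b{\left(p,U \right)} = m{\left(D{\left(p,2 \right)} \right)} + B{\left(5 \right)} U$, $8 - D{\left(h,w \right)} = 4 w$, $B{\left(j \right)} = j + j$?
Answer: $\frac{9525}{43} \approx 221.51$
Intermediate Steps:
$B{\left(j \right)} = 2 j$
$D{\left(h,w \right)} = 8 - 4 w$
$b{\left(p,U \right)} = \frac{10 U}{3}$ ($b{\left(p,U \right)} = \frac{\left(8 - 8\right) + 2 \cdot 5 U}{3} = \frac{\left(8 - 8\right) + 10 U}{3} = \frac{0 + 10 U}{3} = \frac{10 U}{3}$)
$f = -31750$
$\frac{f}{b{\left(-46,-43 \right)}} = - \frac{31750}{\frac{10}{3} \left(-43\right)} = - \frac{31750}{- \frac{430}{3}} = \left(-31750\right) \left(- \frac{3}{430}\right) = \frac{9525}{43}$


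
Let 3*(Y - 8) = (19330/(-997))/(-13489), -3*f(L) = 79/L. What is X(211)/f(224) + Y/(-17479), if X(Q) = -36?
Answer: 17060190437343194/55710857268759 ≈ 306.23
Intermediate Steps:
f(L) = -79/(3*L)
Y = 322784122/40345599 (Y = 8 + ((19330/(-997))/(-13489))/3 = 8 + ((19330*(-1/997))*(-1/13489))/3 = 8 + (-19330/997*(-1/13489))/3 = 8 + (1/3)*(19330/13448533) = 8 + 19330/40345599 = 322784122/40345599 ≈ 8.0005)
X(211)/f(224) + Y/(-17479) = -36/((-79/3/224)) + (322784122/40345599)/(-17479) = -36/((-79/3*1/224)) + (322784122/40345599)*(-1/17479) = -36/(-79/672) - 322784122/705200724921 = -36*(-672/79) - 322784122/705200724921 = 24192/79 - 322784122/705200724921 = 17060190437343194/55710857268759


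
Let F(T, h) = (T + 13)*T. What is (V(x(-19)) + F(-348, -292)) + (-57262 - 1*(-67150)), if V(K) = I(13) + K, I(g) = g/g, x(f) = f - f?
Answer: 126469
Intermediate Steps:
x(f) = 0
F(T, h) = T*(13 + T) (F(T, h) = (13 + T)*T = T*(13 + T))
I(g) = 1
V(K) = 1 + K
(V(x(-19)) + F(-348, -292)) + (-57262 - 1*(-67150)) = ((1 + 0) - 348*(13 - 348)) + (-57262 - 1*(-67150)) = (1 - 348*(-335)) + (-57262 + 67150) = (1 + 116580) + 9888 = 116581 + 9888 = 126469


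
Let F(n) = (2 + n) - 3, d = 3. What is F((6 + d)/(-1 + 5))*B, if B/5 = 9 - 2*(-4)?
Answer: 425/4 ≈ 106.25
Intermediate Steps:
F(n) = -1 + n
B = 85 (B = 5*(9 - 2*(-4)) = 5*(9 + 8) = 5*17 = 85)
F((6 + d)/(-1 + 5))*B = (-1 + (6 + 3)/(-1 + 5))*85 = (-1 + 9/4)*85 = (5/4)*85 = 425/4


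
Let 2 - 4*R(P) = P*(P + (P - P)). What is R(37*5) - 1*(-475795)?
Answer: 1868957/4 ≈ 4.6724e+5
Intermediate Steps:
R(P) = ½ - P²/4 (R(P) = ½ - P*(P + (P - P))/4 = ½ - P*(P + 0)/4 = ½ - P*P/4 = ½ - P²/4)
R(37*5) - 1*(-475795) = (½ - (37*5)²/4) - 1*(-475795) = (½ - ¼*185²) + 475795 = (½ - ¼*34225) + 475795 = (½ - 34225/4) + 475795 = -34223/4 + 475795 = 1868957/4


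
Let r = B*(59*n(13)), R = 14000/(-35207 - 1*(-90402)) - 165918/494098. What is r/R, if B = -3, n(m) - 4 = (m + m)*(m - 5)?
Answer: 14619210548052/32006743 ≈ 4.5675e+5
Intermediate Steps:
n(m) = 4 + 2*m*(-5 + m) (n(m) = 4 + (m + m)*(m - 5) = 4 + (2*m)*(-5 + m) = 4 + 2*m*(-5 + m))
R = -32006743/389596273 (R = 14000/(-35207 + 90402) - 165918*1/494098 = 14000/55195 - 82959/247049 = 14000*(1/55195) - 82959/247049 = 400/1577 - 82959/247049 = -32006743/389596273 ≈ -0.082154)
r = -37524 (r = -177*(4 - 10*13 + 2*13**2) = -177*(4 - 130 + 2*169) = -177*(4 - 130 + 338) = -177*212 = -3*12508 = -37524)
r/R = -37524/(-32006743/389596273) = -37524*(-389596273/32006743) = 14619210548052/32006743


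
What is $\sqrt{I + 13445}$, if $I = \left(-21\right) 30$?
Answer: $\sqrt{12815} \approx 113.2$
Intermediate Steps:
$I = -630$
$\sqrt{I + 13445} = \sqrt{-630 + 13445} = \sqrt{12815}$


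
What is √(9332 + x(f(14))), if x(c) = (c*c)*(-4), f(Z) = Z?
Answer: 2*√2137 ≈ 92.455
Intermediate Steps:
x(c) = -4*c² (x(c) = c²*(-4) = -4*c²)
√(9332 + x(f(14))) = √(9332 - 4*14²) = √(9332 - 4*196) = √(9332 - 784) = √8548 = 2*√2137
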